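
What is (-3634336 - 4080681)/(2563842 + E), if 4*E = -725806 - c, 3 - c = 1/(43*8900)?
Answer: -11810148023600/3646962229301 ≈ -3.2384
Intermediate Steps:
c = 1148099/382700 (c = 3 - 1/(43*8900) = 3 - 1/382700 = 1148099/382700 ≈ 3.0000)
E = -277767104299/1530800 (E = (-725806 - 1*1148099/382700)/4 = (-725806 - 1148099/382700)/4 = (¼)*(-277767104299/382700) = -277767104299/1530800 ≈ -1.8145e+5)
(-3634336 - 4080681)/(2563842 + E) = (-3634336 - 4080681)/(2563842 - 277767104299/1530800) = -7715017/3646962229301/1530800 = -7715017*1530800/3646962229301 = -11810148023600/3646962229301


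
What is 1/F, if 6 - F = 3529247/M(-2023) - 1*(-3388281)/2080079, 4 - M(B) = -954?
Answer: -1992715682/7332402249619 ≈ -0.00027177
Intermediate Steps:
M(B) = 958 (M(B) = 4 - 1*(-954) = 4 + 954 = 958)
F = -7332402249619/1992715682 (F = 6 - (3529247/958 - 1*(-3388281)/2080079) = 6 - (3529247*(1/958) + 3388281*(1/2080079)) = 6 - (3529247/958 + 3388281/2080079) = 6 - 1*7344358543711/1992715682 = 6 - 7344358543711/1992715682 = -7332402249619/1992715682 ≈ -3679.6)
1/F = 1/(-7332402249619/1992715682) = -1992715682/7332402249619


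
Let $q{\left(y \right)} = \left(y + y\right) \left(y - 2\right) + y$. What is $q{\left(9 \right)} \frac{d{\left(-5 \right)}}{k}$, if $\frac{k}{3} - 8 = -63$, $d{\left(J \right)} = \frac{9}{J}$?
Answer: $\frac{81}{55} \approx 1.4727$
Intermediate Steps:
$k = -165$ ($k = 24 + 3 \left(-63\right) = 24 - 189 = -165$)
$q{\left(y \right)} = y + 2 y \left(-2 + y\right)$ ($q{\left(y \right)} = 2 y \left(-2 + y\right) + y = y + 2 y \left(-2 + y\right)$)
$q{\left(9 \right)} \frac{d{\left(-5 \right)}}{k} = 9 \left(-3 + 2 \cdot 9\right) \frac{9 \frac{1}{-5}}{-165} = 9 \left(-3 + 18\right) 9 \left(- \frac{1}{5}\right) \left(- \frac{1}{165}\right) = 9 \cdot 15 \left(\left(- \frac{9}{5}\right) \left(- \frac{1}{165}\right)\right) = 135 \cdot \frac{3}{275} = \frac{81}{55}$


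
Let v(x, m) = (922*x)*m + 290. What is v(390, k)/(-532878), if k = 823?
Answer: -147967315/266439 ≈ -555.35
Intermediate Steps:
v(x, m) = 290 + 922*m*x (v(x, m) = 922*m*x + 290 = 290 + 922*m*x)
v(390, k)/(-532878) = (290 + 922*823*390)/(-532878) = (290 + 295934340)*(-1/532878) = 295934630*(-1/532878) = -147967315/266439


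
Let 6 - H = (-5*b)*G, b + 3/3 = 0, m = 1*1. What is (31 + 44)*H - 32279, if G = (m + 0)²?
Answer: -32204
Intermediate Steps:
m = 1
G = 1 (G = (1 + 0)² = 1² = 1)
b = -1 (b = -1 + 0 = -1)
H = 1 (H = 6 - (-5*(-1)) = 6 - 5 = 1)
(31 + 44)*H - 32279 = (31 + 44)*1 - 32279 = 75*1 - 32279 = 75 - 32279 = -32204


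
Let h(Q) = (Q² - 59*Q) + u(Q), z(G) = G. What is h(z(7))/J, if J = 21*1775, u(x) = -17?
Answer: -127/12425 ≈ -0.010221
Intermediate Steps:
J = 37275
h(Q) = -17 + Q² - 59*Q (h(Q) = (Q² - 59*Q) - 17 = -17 + Q² - 59*Q)
h(z(7))/J = (-17 + 7² - 59*7)/37275 = (-17 + 49 - 413)*(1/37275) = -381*1/37275 = -127/12425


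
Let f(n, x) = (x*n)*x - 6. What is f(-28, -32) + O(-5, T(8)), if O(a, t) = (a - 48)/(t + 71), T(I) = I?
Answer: -2265615/79 ≈ -28679.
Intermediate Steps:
f(n, x) = -6 + n*x² (f(n, x) = (n*x)*x - 6 = n*x² - 6 = -6 + n*x²)
O(a, t) = (-48 + a)/(71 + t)
f(-28, -32) + O(-5, T(8)) = (-6 - 28*(-32)²) + (-48 - 5)/(71 + 8) = (-6 - 28*1024) - 53/79 = (-6 - 28672) + (1/79)*(-53) = -28678 - 53/79 = -2265615/79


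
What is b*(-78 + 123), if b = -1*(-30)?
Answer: 1350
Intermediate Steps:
b = 30
b*(-78 + 123) = 30*(-78 + 123) = 30*45 = 1350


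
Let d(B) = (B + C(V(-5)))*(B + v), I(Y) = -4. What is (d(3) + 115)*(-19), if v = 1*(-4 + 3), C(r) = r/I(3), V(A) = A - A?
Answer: -2299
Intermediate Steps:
V(A) = 0
C(r) = -r/4 (C(r) = r/(-4) = r*(-¼) = -r/4)
v = -1 (v = 1*(-1) = -1)
d(B) = B*(-1 + B) (d(B) = (B - ¼*0)*(B - 1) = (B + 0)*(-1 + B) = B*(-1 + B))
(d(3) + 115)*(-19) = (3*(-1 + 3) + 115)*(-19) = (3*2 + 115)*(-19) = (6 + 115)*(-19) = 121*(-19) = -2299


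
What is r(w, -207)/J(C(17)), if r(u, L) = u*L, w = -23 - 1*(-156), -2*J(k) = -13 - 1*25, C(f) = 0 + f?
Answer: -1449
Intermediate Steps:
C(f) = f
J(k) = 19 (J(k) = -(-13 - 1*25)/2 = -(-13 - 25)/2 = -½*(-38) = 19)
w = 133 (w = -23 + 156 = 133)
r(u, L) = L*u
r(w, -207)/J(C(17)) = -207*133/19 = -27531*1/19 = -1449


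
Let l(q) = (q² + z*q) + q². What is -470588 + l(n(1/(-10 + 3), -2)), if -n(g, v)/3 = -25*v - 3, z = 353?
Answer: -480599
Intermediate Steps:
n(g, v) = 9 + 75*v (n(g, v) = -3*(-25*v - 3) = -3*(-3 - 25*v) = 9 + 75*v)
l(q) = 2*q² + 353*q (l(q) = (q² + 353*q) + q² = 2*q² + 353*q)
-470588 + l(n(1/(-10 + 3), -2)) = -470588 + (9 + 75*(-2))*(353 + 2*(9 + 75*(-2))) = -470588 + (9 - 150)*(353 + 2*(9 - 150)) = -470588 - 141*(353 + 2*(-141)) = -470588 - 141*(353 - 282) = -470588 - 141*71 = -470588 - 10011 = -480599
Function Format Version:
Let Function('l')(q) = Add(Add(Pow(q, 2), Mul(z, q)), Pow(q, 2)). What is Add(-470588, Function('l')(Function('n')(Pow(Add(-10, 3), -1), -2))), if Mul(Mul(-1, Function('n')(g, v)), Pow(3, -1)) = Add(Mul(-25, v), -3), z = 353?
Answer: -480599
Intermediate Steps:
Function('n')(g, v) = Add(9, Mul(75, v)) (Function('n')(g, v) = Mul(-3, Add(Mul(-25, v), -3)) = Mul(-3, Add(-3, Mul(-25, v))) = Add(9, Mul(75, v)))
Function('l')(q) = Add(Mul(2, Pow(q, 2)), Mul(353, q)) (Function('l')(q) = Add(Add(Pow(q, 2), Mul(353, q)), Pow(q, 2)) = Add(Mul(2, Pow(q, 2)), Mul(353, q)))
Add(-470588, Function('l')(Function('n')(Pow(Add(-10, 3), -1), -2))) = Add(-470588, Mul(Add(9, Mul(75, -2)), Add(353, Mul(2, Add(9, Mul(75, -2)))))) = Add(-470588, Mul(Add(9, -150), Add(353, Mul(2, Add(9, -150))))) = Add(-470588, Mul(-141, Add(353, Mul(2, -141)))) = Add(-470588, Mul(-141, Add(353, -282))) = Add(-470588, Mul(-141, 71)) = Add(-470588, -10011) = -480599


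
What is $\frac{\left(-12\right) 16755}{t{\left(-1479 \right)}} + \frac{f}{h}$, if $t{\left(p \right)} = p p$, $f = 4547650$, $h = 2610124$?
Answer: $\frac{523495807345}{317194014038} \approx 1.6504$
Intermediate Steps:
$t{\left(p \right)} = p^{2}$
$\frac{\left(-12\right) 16755}{t{\left(-1479 \right)}} + \frac{f}{h} = \frac{\left(-12\right) 16755}{\left(-1479\right)^{2}} + \frac{4547650}{2610124} = - \frac{201060}{2187441} + 4547650 \cdot \frac{1}{2610124} = \left(-201060\right) \frac{1}{2187441} + \frac{2273825}{1305062} = - \frac{22340}{243049} + \frac{2273825}{1305062} = \frac{523495807345}{317194014038}$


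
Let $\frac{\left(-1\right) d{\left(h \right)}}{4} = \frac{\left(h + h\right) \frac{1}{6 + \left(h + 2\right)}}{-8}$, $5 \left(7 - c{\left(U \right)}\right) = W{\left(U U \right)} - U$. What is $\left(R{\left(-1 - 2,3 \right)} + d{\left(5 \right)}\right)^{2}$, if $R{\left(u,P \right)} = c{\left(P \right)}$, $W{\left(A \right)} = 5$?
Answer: $\frac{206116}{4225} \approx 48.785$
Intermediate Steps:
$c{\left(U \right)} = 6 + \frac{U}{5}$ ($c{\left(U \right)} = 7 - \frac{5 - U}{5} = 7 + \left(-1 + \frac{U}{5}\right) = 6 + \frac{U}{5}$)
$R{\left(u,P \right)} = 6 + \frac{P}{5}$
$d{\left(h \right)} = \frac{h}{8 + h}$ ($d{\left(h \right)} = - 4 \frac{\left(h + h\right) \frac{1}{6 + \left(h + 2\right)}}{-8} = - 4 \frac{2 h}{6 + \left(2 + h\right)} \left(- \frac{1}{8}\right) = - 4 \frac{2 h}{8 + h} \left(- \frac{1}{8}\right) = - 4 \left(- \frac{h}{4 \left(8 + h\right)}\right) = \frac{h}{8 + h}$)
$\left(R{\left(-1 - 2,3 \right)} + d{\left(5 \right)}\right)^{2} = \left(\left(6 + \frac{1}{5} \cdot 3\right) + \frac{5}{8 + 5}\right)^{2} = \left(\left(6 + \frac{3}{5}\right) + \frac{5}{13}\right)^{2} = \left(\frac{33}{5} + 5 \cdot \frac{1}{13}\right)^{2} = \left(\frac{33}{5} + \frac{5}{13}\right)^{2} = \left(\frac{454}{65}\right)^{2} = \frac{206116}{4225}$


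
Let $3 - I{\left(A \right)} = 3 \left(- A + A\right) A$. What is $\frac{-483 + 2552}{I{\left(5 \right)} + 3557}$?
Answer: $\frac{2069}{3560} \approx 0.58118$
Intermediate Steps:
$I{\left(A \right)} = 3$ ($I{\left(A \right)} = 3 - 3 \left(- A + A\right) A = 3 - 3 \cdot 0 A = 3 - 0 A = 3 - 0 = 3 + 0 = 3$)
$\frac{-483 + 2552}{I{\left(5 \right)} + 3557} = \frac{-483 + 2552}{3 + 3557} = \frac{2069}{3560}$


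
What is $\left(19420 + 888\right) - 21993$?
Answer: $-1685$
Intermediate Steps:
$\left(19420 + 888\right) - 21993 = 20308 - 21993 = -1685$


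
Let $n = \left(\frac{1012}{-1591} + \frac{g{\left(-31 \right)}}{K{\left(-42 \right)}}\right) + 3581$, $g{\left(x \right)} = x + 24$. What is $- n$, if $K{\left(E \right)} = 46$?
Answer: $- \frac{262021377}{73186} \approx -3580.2$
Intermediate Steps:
$g{\left(x \right)} = 24 + x$
$n = \frac{262021377}{73186}$ ($n = \left(\frac{1012}{-1591} + \frac{24 - 31}{46}\right) + 3581 = \left(1012 \left(- \frac{1}{1591}\right) - \frac{7}{46}\right) + 3581 = \left(- \frac{1012}{1591} - \frac{7}{46}\right) + 3581 = - \frac{57689}{73186} + 3581 = \frac{262021377}{73186} \approx 3580.2$)
$- n = \left(-1\right) \frac{262021377}{73186} = - \frac{262021377}{73186}$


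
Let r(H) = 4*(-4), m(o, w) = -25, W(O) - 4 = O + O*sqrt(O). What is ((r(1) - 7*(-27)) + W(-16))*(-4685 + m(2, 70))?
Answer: -758310 + 301440*I ≈ -7.5831e+5 + 3.0144e+5*I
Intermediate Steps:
W(O) = 4 + O + O**(3/2) (W(O) = 4 + (O + O*sqrt(O)) = 4 + (O + O**(3/2)) = 4 + O + O**(3/2))
r(H) = -16
((r(1) - 7*(-27)) + W(-16))*(-4685 + m(2, 70)) = ((-16 - 7*(-27)) + (4 - 16 + (-16)**(3/2)))*(-4685 - 25) = ((-16 + 189) + (4 - 16 - 64*I))*(-4710) = (173 + (-12 - 64*I))*(-4710) = (161 - 64*I)*(-4710) = -758310 + 301440*I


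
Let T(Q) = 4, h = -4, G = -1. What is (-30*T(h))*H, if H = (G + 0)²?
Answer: -120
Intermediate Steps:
H = 1 (H = (-1 + 0)² = (-1)² = 1)
(-30*T(h))*H = -30*4*1 = -120*1 = -120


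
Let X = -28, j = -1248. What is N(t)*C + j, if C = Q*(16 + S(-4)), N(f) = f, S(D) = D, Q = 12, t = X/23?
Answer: -32736/23 ≈ -1423.3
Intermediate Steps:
t = -28/23 ≈ -1.2174
C = 144 (C = 12*(16 - 4) = 12*12 = 144)
N(t)*C + j = -28/23*144 - 1248 = -4032/23 - 1248 = -32736/23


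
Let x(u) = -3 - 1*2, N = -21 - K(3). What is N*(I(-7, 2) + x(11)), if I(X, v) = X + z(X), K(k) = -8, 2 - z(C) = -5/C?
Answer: 975/7 ≈ 139.29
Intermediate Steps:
z(C) = 2 + 5/C (z(C) = 2 - (-5)/C = 2 + 5/C)
N = -13 (N = -21 - 1*(-8) = -21 + 8 = -13)
I(X, v) = 2 + X + 5/X (I(X, v) = X + (2 + 5/X) = 2 + X + 5/X)
x(u) = -5 (x(u) = -3 - 2 = -5)
N*(I(-7, 2) + x(11)) = -13*((2 - 7 + 5/(-7)) - 5) = -13*((2 - 7 + 5*(-⅐)) - 5) = -13*((2 - 7 - 5/7) - 5) = -13*(-40/7 - 5) = -13*(-75/7) = 975/7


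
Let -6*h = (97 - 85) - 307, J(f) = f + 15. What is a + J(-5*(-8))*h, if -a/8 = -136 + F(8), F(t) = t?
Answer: 22369/6 ≈ 3728.2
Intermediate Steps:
J(f) = 15 + f
h = 295/6 (h = -((97 - 85) - 307)/6 = -(12 - 307)/6 = -1/6*(-295) = 295/6 ≈ 49.167)
a = 1024 (a = -8*(-136 + 8) = -8*(-128) = 1024)
a + J(-5*(-8))*h = 1024 + (15 - 5*(-8))*(295/6) = 1024 + (15 + 40)*(295/6) = 1024 + 55*(295/6) = 1024 + 16225/6 = 22369/6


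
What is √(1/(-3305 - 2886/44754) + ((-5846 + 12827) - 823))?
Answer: √103958080450657459/4108746 ≈ 78.473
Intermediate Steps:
√(1/(-3305 - 2886/44754) + ((-5846 + 12827) - 823)) = √(1/(-3305 - 2886*1/44754) + (6981 - 823)) = √(1/(-3305 - 481/7459) + 6158) = √(1/(-24652476/7459) + 6158) = √(-7459/24652476 + 6158) = √(151809939749/24652476) = √103958080450657459/4108746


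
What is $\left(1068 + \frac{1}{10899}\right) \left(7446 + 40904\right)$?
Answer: $\frac{562800430550}{10899} \approx 5.1638 \cdot 10^{7}$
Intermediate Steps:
$\left(1068 + \frac{1}{10899}\right) \left(7446 + 40904\right) = \left(1068 + \frac{1}{10899}\right) 48350 = \frac{11640133}{10899} \cdot 48350 = \frac{562800430550}{10899}$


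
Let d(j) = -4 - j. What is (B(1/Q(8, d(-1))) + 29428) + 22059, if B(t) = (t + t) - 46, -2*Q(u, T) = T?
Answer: 154327/3 ≈ 51442.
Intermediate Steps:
Q(u, T) = -T/2
B(t) = -46 + 2*t (B(t) = 2*t - 46 = -46 + 2*t)
(B(1/Q(8, d(-1))) + 29428) + 22059 = ((-46 + 2/((-(-4 - 1*(-1))/2))) + 29428) + 22059 = ((-46 + 2/((-(-4 + 1)/2))) + 29428) + 22059 = ((-46 + 2/((-1/2*(-3)))) + 29428) + 22059 = ((-46 + 2/(3/2)) + 29428) + 22059 = ((-46 + 2*(2/3)) + 29428) + 22059 = ((-46 + 4/3) + 29428) + 22059 = (-134/3 + 29428) + 22059 = 88150/3 + 22059 = 154327/3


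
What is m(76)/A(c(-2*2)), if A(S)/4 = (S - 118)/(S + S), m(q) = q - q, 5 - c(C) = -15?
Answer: 0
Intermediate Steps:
c(C) = 20 (c(C) = 5 - 1*(-15) = 5 + 15 = 20)
m(q) = 0
A(S) = 2*(-118 + S)/S (A(S) = 4*((S - 118)/(S + S)) = 4*((-118 + S)/((2*S))) = 4*((1/(2*S))*(-118 + S)) = 4*((-118 + S)/(2*S)) = 2*(-118 + S)/S)
m(76)/A(c(-2*2)) = 0/(2 - 236/20) = 0/(2 - 236*1/20) = 0/(2 - 59/5) = 0/(-49/5) = 0*(-5/49) = 0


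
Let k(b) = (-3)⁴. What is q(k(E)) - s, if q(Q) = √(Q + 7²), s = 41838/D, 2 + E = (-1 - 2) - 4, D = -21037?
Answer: 41838/21037 + √130 ≈ 13.391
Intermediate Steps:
E = -9 (E = -2 + ((-1 - 2) - 4) = -2 + (-3 - 4) = -2 - 7 = -9)
k(b) = 81
s = -41838/21037 (s = 41838/(-21037) = 41838*(-1/21037) = -41838/21037 ≈ -1.9888)
q(Q) = √(49 + Q) (q(Q) = √(Q + 49) = √(49 + Q))
q(k(E)) - s = √(49 + 81) - 1*(-41838/21037) = √130 + 41838/21037 = 41838/21037 + √130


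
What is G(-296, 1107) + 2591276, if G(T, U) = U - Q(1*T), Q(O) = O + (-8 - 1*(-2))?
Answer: 2592685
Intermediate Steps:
Q(O) = -6 + O (Q(O) = O + (-8 + 2) = O - 6 = -6 + O)
G(T, U) = 6 + U - T (G(T, U) = U - (-6 + 1*T) = U - (-6 + T) = U + (6 - T) = 6 + U - T)
G(-296, 1107) + 2591276 = (6 + 1107 - 1*(-296)) + 2591276 = (6 + 1107 + 296) + 2591276 = 1409 + 2591276 = 2592685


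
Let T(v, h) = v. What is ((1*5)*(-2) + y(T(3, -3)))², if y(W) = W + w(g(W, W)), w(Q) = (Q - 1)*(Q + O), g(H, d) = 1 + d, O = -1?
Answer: 4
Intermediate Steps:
w(Q) = (-1 + Q)² (w(Q) = (Q - 1)*(Q - 1) = (-1 + Q)*(-1 + Q) = (-1 + Q)²)
y(W) = -1 + (1 + W)² - W (y(W) = W + (1 + (1 + W)² - 2*(1 + W)) = W + (1 + (1 + W)² + (-2 - 2*W)) = W + (-1 + (1 + W)² - 2*W) = -1 + (1 + W)² - W)
((1*5)*(-2) + y(T(3, -3)))² = ((1*5)*(-2) + 3*(1 + 3))² = (5*(-2) + 3*4)² = (-10 + 12)² = 2² = 4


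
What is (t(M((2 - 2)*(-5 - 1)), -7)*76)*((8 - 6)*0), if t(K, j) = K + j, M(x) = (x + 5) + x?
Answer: 0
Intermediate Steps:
M(x) = 5 + 2*x (M(x) = (5 + x) + x = 5 + 2*x)
(t(M((2 - 2)*(-5 - 1)), -7)*76)*((8 - 6)*0) = (((5 + 2*((2 - 2)*(-5 - 1))) - 7)*76)*((8 - 6)*0) = (((5 + 2*(0*(-6))) - 7)*76)*(2*0) = (((5 + 2*0) - 7)*76)*0 = (((5 + 0) - 7)*76)*0 = ((5 - 7)*76)*0 = -2*76*0 = -152*0 = 0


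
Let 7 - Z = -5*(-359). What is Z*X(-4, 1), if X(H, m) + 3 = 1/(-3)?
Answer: 5960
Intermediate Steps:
X(H, m) = -10/3 (X(H, m) = -3 + 1/(-3) = -3 - ⅓ = -10/3)
Z = -1788 (Z = 7 - (-5)*(-359) = 7 - 1*1795 = 7 - 1795 = -1788)
Z*X(-4, 1) = -1788*(-10/3) = 5960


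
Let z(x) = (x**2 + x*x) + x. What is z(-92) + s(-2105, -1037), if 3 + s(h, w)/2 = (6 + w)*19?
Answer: -22348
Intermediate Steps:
s(h, w) = 222 + 38*w (s(h, w) = -6 + 2*((6 + w)*19) = -6 + 2*(114 + 19*w) = -6 + (228 + 38*w) = 222 + 38*w)
z(x) = x + 2*x**2 (z(x) = (x**2 + x**2) + x = 2*x**2 + x = x + 2*x**2)
z(-92) + s(-2105, -1037) = -92*(1 + 2*(-92)) + (222 + 38*(-1037)) = -92*(1 - 184) + (222 - 39406) = -92*(-183) - 39184 = 16836 - 39184 = -22348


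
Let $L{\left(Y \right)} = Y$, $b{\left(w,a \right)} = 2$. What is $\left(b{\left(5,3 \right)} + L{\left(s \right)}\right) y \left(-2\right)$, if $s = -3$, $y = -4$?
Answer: $-8$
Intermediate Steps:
$\left(b{\left(5,3 \right)} + L{\left(s \right)}\right) y \left(-2\right) = \left(2 - 3\right) \left(\left(-4\right) \left(-2\right)\right) = \left(-1\right) 8 = -8$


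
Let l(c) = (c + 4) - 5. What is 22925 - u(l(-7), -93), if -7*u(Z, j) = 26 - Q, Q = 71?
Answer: 160430/7 ≈ 22919.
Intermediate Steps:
l(c) = -1 + c (l(c) = (4 + c) - 5 = -1 + c)
u(Z, j) = 45/7 (u(Z, j) = -(26 - 1*71)/7 = -(26 - 71)/7 = -1/7*(-45) = 45/7)
22925 - u(l(-7), -93) = 22925 - 1*45/7 = 22925 - 45/7 = 160430/7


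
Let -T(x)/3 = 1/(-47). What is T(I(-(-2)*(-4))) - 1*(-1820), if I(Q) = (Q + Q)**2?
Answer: 85543/47 ≈ 1820.1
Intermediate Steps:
I(Q) = 4*Q**2 (I(Q) = (2*Q)**2 = 4*Q**2)
T(x) = 3/47 (T(x) = -3/(-47) = -3*(-1/47) = 3/47)
T(I(-(-2)*(-4))) - 1*(-1820) = 3/47 - 1*(-1820) = 3/47 + 1820 = 85543/47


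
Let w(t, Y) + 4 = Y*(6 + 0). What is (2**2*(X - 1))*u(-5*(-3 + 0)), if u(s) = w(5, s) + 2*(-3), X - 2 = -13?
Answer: -3840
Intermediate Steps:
X = -11 (X = 2 - 13 = -11)
w(t, Y) = -4 + 6*Y (w(t, Y) = -4 + Y*(6 + 0) = -4 + Y*6 = -4 + 6*Y)
u(s) = -10 + 6*s (u(s) = (-4 + 6*s) + 2*(-3) = (-4 + 6*s) - 6 = -10 + 6*s)
(2**2*(X - 1))*u(-5*(-3 + 0)) = (2**2*(-11 - 1))*(-10 + 6*(-5*(-3 + 0))) = (4*(-12))*(-10 + 6*(-5*(-3))) = -48*(-10 + 6*15) = -48*(-10 + 90) = -48*80 = -3840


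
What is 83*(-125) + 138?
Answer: -10237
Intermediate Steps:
83*(-125) + 138 = -10375 + 138 = -10237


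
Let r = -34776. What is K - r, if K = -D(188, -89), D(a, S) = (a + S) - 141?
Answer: 34818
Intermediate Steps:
D(a, S) = -141 + S + a (D(a, S) = (S + a) - 141 = -141 + S + a)
K = 42 (K = -(-141 - 89 + 188) = -1*(-42) = 42)
K - r = 42 - 1*(-34776) = 42 + 34776 = 34818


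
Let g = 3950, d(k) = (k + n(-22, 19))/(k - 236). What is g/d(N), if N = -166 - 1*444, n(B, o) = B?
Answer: 10575/2 ≈ 5287.5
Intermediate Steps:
N = -610 (N = -166 - 444 = -610)
d(k) = (-22 + k)/(-236 + k) (d(k) = (k - 22)/(k - 236) = (-22 + k)/(-236 + k))
g/d(N) = 3950/(((-22 - 610)/(-236 - 610))) = 3950/((-632/(-846))) = 3950/((-1/846*(-632))) = 3950/(316/423) = 3950*(423/316) = 10575/2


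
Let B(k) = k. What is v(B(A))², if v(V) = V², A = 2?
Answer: 16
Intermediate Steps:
v(B(A))² = (2²)² = 4² = 16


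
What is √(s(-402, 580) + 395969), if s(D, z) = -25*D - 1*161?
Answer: √405858 ≈ 637.07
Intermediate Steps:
s(D, z) = -161 - 25*D (s(D, z) = -25*D - 161 = -161 - 25*D)
√(s(-402, 580) + 395969) = √((-161 - 25*(-402)) + 395969) = √((-161 + 10050) + 395969) = √(9889 + 395969) = √405858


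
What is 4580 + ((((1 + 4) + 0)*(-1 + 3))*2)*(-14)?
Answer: 4300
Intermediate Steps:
4580 + ((((1 + 4) + 0)*(-1 + 3))*2)*(-14) = 4580 + (((5 + 0)*2)*2)*(-14) = 4580 + ((5*2)*2)*(-14) = 4580 + (10*2)*(-14) = 4580 + 20*(-14) = 4580 - 280 = 4300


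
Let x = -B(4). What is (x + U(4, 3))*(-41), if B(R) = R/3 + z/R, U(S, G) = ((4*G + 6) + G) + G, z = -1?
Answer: -11275/12 ≈ -939.58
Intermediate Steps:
U(S, G) = 6 + 6*G (U(S, G) = ((6 + 4*G) + G) + G = (6 + 5*G) + G = 6 + 6*G)
B(R) = -1/R + R/3 (B(R) = R/3 - 1/R = -1/R + R/3)
x = -13/12 (x = -(-1/4 + (⅓)*4) = -(-1*¼ + 4/3) = -(-¼ + 4/3) = -1*13/12 = -13/12 ≈ -1.0833)
(x + U(4, 3))*(-41) = (-13/12 + (6 + 6*3))*(-41) = (-13/12 + (6 + 18))*(-41) = (-13/12 + 24)*(-41) = (275/12)*(-41) = -11275/12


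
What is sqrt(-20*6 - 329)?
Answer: I*sqrt(449) ≈ 21.19*I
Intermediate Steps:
sqrt(-20*6 - 329) = sqrt(-120 - 329) = sqrt(-449) = I*sqrt(449)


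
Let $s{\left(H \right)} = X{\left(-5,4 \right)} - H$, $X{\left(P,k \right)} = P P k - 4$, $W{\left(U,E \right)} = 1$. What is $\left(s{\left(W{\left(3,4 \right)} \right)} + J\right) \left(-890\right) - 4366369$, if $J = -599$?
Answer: $-3917809$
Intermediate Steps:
$X{\left(P,k \right)} = -4 + k P^{2}$ ($X{\left(P,k \right)} = P^{2} k - 4 = k P^{2} - 4 = -4 + k P^{2}$)
$s{\left(H \right)} = 96 - H$ ($s{\left(H \right)} = \left(-4 + 4 \left(-5\right)^{2}\right) - H = \left(-4 + 4 \cdot 25\right) - H = \left(-4 + 100\right) - H = 96 - H$)
$\left(s{\left(W{\left(3,4 \right)} \right)} + J\right) \left(-890\right) - 4366369 = \left(\left(96 - 1\right) - 599\right) \left(-890\right) - 4366369 = \left(95 - 599\right) \left(-890\right) - 4366369 = \left(-504\right) \left(-890\right) - 4366369 = 448560 - 4366369 = -3917809$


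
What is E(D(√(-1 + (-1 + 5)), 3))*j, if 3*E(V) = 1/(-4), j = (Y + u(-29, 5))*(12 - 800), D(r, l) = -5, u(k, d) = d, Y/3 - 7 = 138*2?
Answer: 168238/3 ≈ 56079.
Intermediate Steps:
Y = 849 (Y = 21 + 3*(138*2) = 21 + 3*276 = 21 + 828 = 849)
j = -672952 (j = (849 + 5)*(12 - 800) = 854*(-788) = -672952)
E(V) = -1/12 (E(V) = (⅓)/(-4) = (⅓)*(-¼) = -1/12)
E(D(√(-1 + (-1 + 5)), 3))*j = -1/12*(-672952) = 168238/3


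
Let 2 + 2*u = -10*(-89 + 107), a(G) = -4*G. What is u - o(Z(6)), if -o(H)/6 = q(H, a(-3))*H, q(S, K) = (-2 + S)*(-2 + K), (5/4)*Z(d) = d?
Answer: 3577/5 ≈ 715.40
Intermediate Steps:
Z(d) = 4*d/5
q(S, K) = (-2 + K)*(-2 + S)
o(H) = -6*H*(-20 + 10*H) (o(H) = -6*(4 - (-8)*(-3) - 2*H + (-4*(-3))*H)*H = -6*(4 - 2*12 - 2*H + 12*H)*H = -6*(4 - 24 - 2*H + 12*H)*H = -6*(-20 + 10*H)*H = -6*H*(-20 + 10*H))
u = -91 (u = -1 + (-10*(-89 + 107))/2 = -1 + (-10*18)/2 = -1 + (½)*(-180) = -1 - 90 = -91)
u - o(Z(6)) = -91 - 60*(⅘)*6*(2 - 4*6/5) = -91 - 60*24*(2 - 1*24/5)/5 = -91 - 60*24*(2 - 24/5)/5 = -91 - 60*24*(-14)/(5*5) = -91 - 1*(-4032/5) = -91 + 4032/5 = 3577/5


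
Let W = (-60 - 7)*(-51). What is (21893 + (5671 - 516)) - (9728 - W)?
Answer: 20737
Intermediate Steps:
W = 3417 (W = -67*(-51) = 3417)
(21893 + (5671 - 516)) - (9728 - W) = (21893 + (5671 - 516)) - (9728 - 1*3417) = (21893 + 5155) - (9728 - 3417) = 27048 - 1*6311 = 27048 - 6311 = 20737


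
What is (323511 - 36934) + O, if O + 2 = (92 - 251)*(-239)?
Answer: 324576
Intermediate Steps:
O = 37999 (O = -2 + (92 - 251)*(-239) = -2 - 159*(-239) = -2 + 38001 = 37999)
(323511 - 36934) + O = (323511 - 36934) + 37999 = 286577 + 37999 = 324576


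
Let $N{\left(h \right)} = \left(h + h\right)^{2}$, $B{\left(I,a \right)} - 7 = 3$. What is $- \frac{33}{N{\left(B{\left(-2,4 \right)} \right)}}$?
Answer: $- \frac{33}{400} \approx -0.0825$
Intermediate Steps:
$B{\left(I,a \right)} = 10$ ($B{\left(I,a \right)} = 7 + 3 = 10$)
$N{\left(h \right)} = 4 h^{2}$ ($N{\left(h \right)} = \left(2 h\right)^{2} = 4 h^{2}$)
$- \frac{33}{N{\left(B{\left(-2,4 \right)} \right)}} = - \frac{33}{4 \cdot 10^{2}} = - \frac{33}{4 \cdot 100} = - \frac{33}{400}$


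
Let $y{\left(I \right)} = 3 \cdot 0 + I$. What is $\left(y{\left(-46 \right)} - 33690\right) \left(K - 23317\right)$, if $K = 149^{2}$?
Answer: $37649376$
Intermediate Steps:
$K = 22201$
$y{\left(I \right)} = I$ ($y{\left(I \right)} = 0 + I = I$)
$\left(y{\left(-46 \right)} - 33690\right) \left(K - 23317\right) = \left(-46 - 33690\right) \left(22201 - 23317\right) = \left(-33736\right) \left(-1116\right) = 37649376$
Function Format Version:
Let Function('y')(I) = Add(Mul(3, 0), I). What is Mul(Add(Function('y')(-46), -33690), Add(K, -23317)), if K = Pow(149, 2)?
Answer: 37649376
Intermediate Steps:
K = 22201
Function('y')(I) = I (Function('y')(I) = Add(0, I) = I)
Mul(Add(Function('y')(-46), -33690), Add(K, -23317)) = Mul(Add(-46, -33690), Add(22201, -23317)) = Mul(-33736, -1116) = 37649376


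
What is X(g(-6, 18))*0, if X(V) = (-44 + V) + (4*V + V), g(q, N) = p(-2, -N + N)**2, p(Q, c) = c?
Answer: 0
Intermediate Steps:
g(q, N) = 0 (g(q, N) = (-N + N)**2 = 0**2 = 0)
X(V) = -44 + 6*V (X(V) = (-44 + V) + 5*V = -44 + 6*V)
X(g(-6, 18))*0 = (-44 + 6*0)*0 = (-44 + 0)*0 = -44*0 = 0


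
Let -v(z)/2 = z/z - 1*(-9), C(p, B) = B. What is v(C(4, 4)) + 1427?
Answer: 1407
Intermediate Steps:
v(z) = -20 (v(z) = -2*(z/z - 1*(-9)) = -2*(1 + 9) = -2*10 = -20)
v(C(4, 4)) + 1427 = -20 + 1427 = 1407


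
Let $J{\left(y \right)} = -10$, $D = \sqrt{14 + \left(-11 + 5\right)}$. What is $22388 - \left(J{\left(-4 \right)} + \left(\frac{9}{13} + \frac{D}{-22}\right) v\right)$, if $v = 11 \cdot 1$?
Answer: $\frac{291075}{13} + \sqrt{2} \approx 22392.0$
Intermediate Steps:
$v = 11$
$D = 2 \sqrt{2}$ ($D = \sqrt{14 - 6} = \sqrt{8} = 2 \sqrt{2} \approx 2.8284$)
$22388 - \left(J{\left(-4 \right)} + \left(\frac{9}{13} + \frac{D}{-22}\right) v\right) = 22388 - \left(-10 + \left(\frac{9}{13} + \frac{2 \sqrt{2}}{-22}\right) 11\right) = 22388 - \left(-10 + \left(9 \cdot \frac{1}{13} + 2 \sqrt{2} \left(- \frac{1}{22}\right)\right) 11\right) = 22388 - \left(-10 + \left(\frac{9}{13} - \frac{\sqrt{2}}{11}\right) 11\right) = 22388 - \left(-10 + \left(\frac{99}{13} - \sqrt{2}\right)\right) = 22388 - \left(- \frac{31}{13} - \sqrt{2}\right) = 22388 + \left(\frac{31}{13} + \sqrt{2}\right) = \frac{291075}{13} + \sqrt{2}$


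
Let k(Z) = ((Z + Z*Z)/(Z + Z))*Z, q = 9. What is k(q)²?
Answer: 2025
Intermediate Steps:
k(Z) = Z/2 + Z²/2 (k(Z) = ((Z + Z²)/((2*Z)))*Z = ((Z + Z²)*(1/(2*Z)))*Z = ((Z + Z²)/(2*Z))*Z = Z/2 + Z²/2)
k(q)² = ((½)*9*(1 + 9))² = ((½)*9*10)² = 45² = 2025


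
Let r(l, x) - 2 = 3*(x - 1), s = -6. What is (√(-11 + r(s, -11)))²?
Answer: -45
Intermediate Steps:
r(l, x) = -1 + 3*x (r(l, x) = 2 + 3*(x - 1) = 2 + 3*(-1 + x) = 2 + (-3 + 3*x) = -1 + 3*x)
(√(-11 + r(s, -11)))² = (√(-11 + (-1 + 3*(-11))))² = (√(-11 + (-1 - 33)))² = (√(-11 - 34))² = (√(-45))² = (3*I*√5)² = -45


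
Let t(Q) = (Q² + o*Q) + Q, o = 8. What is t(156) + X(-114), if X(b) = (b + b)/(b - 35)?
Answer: 3835488/149 ≈ 25742.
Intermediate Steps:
X(b) = 2*b/(-35 + b) (X(b) = (2*b)/(-35 + b) = 2*b/(-35 + b))
t(Q) = Q² + 9*Q (t(Q) = (Q² + 8*Q) + Q = Q² + 9*Q)
t(156) + X(-114) = 156*(9 + 156) + 2*(-114)/(-35 - 114) = 156*165 + 2*(-114)/(-149) = 25740 + 2*(-114)*(-1/149) = 25740 + 228/149 = 3835488/149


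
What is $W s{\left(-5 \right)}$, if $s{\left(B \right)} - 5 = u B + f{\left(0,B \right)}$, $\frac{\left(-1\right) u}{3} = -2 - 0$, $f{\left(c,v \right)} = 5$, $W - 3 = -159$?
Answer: $3120$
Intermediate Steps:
$W = -156$ ($W = 3 - 159 = -156$)
$u = 6$ ($u = - 3 \left(-2 - 0\right) = - 3 \left(-2 + 0\right) = \left(-3\right) \left(-2\right) = 6$)
$s{\left(B \right)} = 10 + 6 B$ ($s{\left(B \right)} = 5 + \left(6 B + 5\right) = 5 + \left(5 + 6 B\right) = 10 + 6 B$)
$W s{\left(-5 \right)} = - 156 \left(10 + 6 \left(-5\right)\right) = - 156 \left(10 - 30\right) = \left(-156\right) \left(-20\right) = 3120$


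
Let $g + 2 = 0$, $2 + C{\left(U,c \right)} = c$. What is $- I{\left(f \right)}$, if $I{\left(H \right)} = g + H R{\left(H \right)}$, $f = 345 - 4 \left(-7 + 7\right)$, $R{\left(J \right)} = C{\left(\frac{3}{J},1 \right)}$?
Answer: $347$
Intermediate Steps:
$C{\left(U,c \right)} = -2 + c$
$R{\left(J \right)} = -1$ ($R{\left(J \right)} = -2 + 1 = -1$)
$g = -2$ ($g = -2 + 0 = -2$)
$f = 345$ ($f = 345 - 0 = 345 + 0 = 345$)
$I{\left(H \right)} = -2 - H$ ($I{\left(H \right)} = -2 + H \left(-1\right) = -2 - H$)
$- I{\left(f \right)} = - (-2 - 345) = \left(-1\right) \left(-347\right) = 347$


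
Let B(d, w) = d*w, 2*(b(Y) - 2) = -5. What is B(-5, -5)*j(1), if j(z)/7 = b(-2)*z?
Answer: -175/2 ≈ -87.500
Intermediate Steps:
b(Y) = -½ (b(Y) = 2 + (½)*(-5) = 2 - 5/2 = -½)
j(z) = -7*z/2 (j(z) = 7*(-z/2) = -7*z/2)
B(-5, -5)*j(1) = (-5*(-5))*(-7/2*1) = 25*(-7/2) = -175/2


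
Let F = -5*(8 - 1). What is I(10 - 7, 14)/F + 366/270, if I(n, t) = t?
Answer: 43/45 ≈ 0.95556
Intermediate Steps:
F = -35 (F = -5*7 = -35)
I(10 - 7, 14)/F + 366/270 = 14/(-35) + 366/270 = 14*(-1/35) + 366*(1/270) = -⅖ + 61/45 = 43/45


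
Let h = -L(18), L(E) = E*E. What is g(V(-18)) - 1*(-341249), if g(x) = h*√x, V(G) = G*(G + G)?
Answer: 341249 - 5832*√2 ≈ 3.3300e+5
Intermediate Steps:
L(E) = E²
V(G) = 2*G² (V(G) = G*(2*G) = 2*G²)
h = -324 (h = -1*18² = -1*324 = -324)
g(x) = -324*√x
g(V(-18)) - 1*(-341249) = -324*18*√2 - 1*(-341249) = -324*18*√2 + 341249 = -5832*√2 + 341249 = 341249 - 5832*√2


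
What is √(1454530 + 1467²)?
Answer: √3606619 ≈ 1899.1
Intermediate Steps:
√(1454530 + 1467²) = √(1454530 + 2152089) = √3606619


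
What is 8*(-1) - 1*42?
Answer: -50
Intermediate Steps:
8*(-1) - 1*42 = -8 - 42 = -50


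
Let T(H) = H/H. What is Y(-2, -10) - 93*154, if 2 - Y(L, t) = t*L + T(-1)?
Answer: -14341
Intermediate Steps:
T(H) = 1
Y(L, t) = 1 - L*t (Y(L, t) = 2 - (t*L + 1) = 2 - (L*t + 1) = 2 - (1 + L*t) = 2 + (-1 - L*t) = 1 - L*t)
Y(-2, -10) - 93*154 = (1 - 1*(-2)*(-10)) - 93*154 = (1 - 20) - 14322 = -19 - 14322 = -14341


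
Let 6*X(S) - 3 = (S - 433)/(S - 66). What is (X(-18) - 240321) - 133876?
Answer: -188594585/504 ≈ -3.7420e+5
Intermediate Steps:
X(S) = 1/2 + (-433 + S)/(6*(-66 + S)) (X(S) = 1/2 + ((S - 433)/(S - 66))/6 = 1/2 + ((-433 + S)/(-66 + S))/6 = 1/2 + (-433 + S)/(6*(-66 + S)))
(X(-18) - 240321) - 133876 = ((-631 + 4*(-18))/(6*(-66 - 18)) - 240321) - 133876 = ((1/6)*(-631 - 72)/(-84) - 240321) - 133876 = ((1/6)*(-1/84)*(-703) - 240321) - 133876 = (703/504 - 240321) - 133876 = -121121081/504 - 133876 = -188594585/504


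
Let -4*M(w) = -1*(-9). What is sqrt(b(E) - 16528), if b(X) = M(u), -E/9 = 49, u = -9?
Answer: I*sqrt(66121)/2 ≈ 128.57*I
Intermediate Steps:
E = -441 (E = -9*49 = -441)
M(w) = -9/4 (M(w) = -(-1)*(-9)/4 = -1/4*9 = -9/4)
b(X) = -9/4
sqrt(b(E) - 16528) = sqrt(-9/4 - 16528) = sqrt(-66121/4) = I*sqrt(66121)/2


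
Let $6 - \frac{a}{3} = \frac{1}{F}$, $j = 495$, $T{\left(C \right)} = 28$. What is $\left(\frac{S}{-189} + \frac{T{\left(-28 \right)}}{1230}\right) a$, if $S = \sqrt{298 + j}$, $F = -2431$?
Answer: $\frac{204218}{498355} - \frac{14587 \sqrt{793}}{153153} \approx -2.2723$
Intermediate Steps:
$a = \frac{43761}{2431}$ ($a = 18 - \frac{3}{-2431} = 18 - - \frac{3}{2431} = 18 + \frac{3}{2431} = \frac{43761}{2431} \approx 18.001$)
$S = \sqrt{793}$ ($S = \sqrt{298 + 495} = \sqrt{793} \approx 28.16$)
$\left(\frac{S}{-189} + \frac{T{\left(-28 \right)}}{1230}\right) a = \left(\frac{\sqrt{793}}{-189} + \frac{28}{1230}\right) \frac{43761}{2431} = \left(\sqrt{793} \left(- \frac{1}{189}\right) + 28 \cdot \frac{1}{1230}\right) \frac{43761}{2431} = \left(- \frac{\sqrt{793}}{189} + \frac{14}{615}\right) \frac{43761}{2431} = \left(\frac{14}{615} - \frac{\sqrt{793}}{189}\right) \frac{43761}{2431} = \frac{204218}{498355} - \frac{14587 \sqrt{793}}{153153}$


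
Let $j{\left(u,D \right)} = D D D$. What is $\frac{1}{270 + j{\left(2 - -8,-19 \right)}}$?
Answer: $- \frac{1}{6589} \approx -0.00015177$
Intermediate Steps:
$j{\left(u,D \right)} = D^{3}$ ($j{\left(u,D \right)} = D^{2} D = D^{3}$)
$\frac{1}{270 + j{\left(2 - -8,-19 \right)}} = \frac{1}{270 + \left(-19\right)^{3}} = \frac{1}{270 - 6859} = \frac{1}{-6589} = - \frac{1}{6589}$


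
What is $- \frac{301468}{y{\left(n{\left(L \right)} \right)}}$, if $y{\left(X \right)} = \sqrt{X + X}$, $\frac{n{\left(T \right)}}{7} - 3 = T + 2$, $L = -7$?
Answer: $\frac{150734 i \sqrt{7}}{7} \approx 56972.0 i$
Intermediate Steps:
$n{\left(T \right)} = 35 + 7 T$ ($n{\left(T \right)} = 21 + 7 \left(T + 2\right) = 21 + 7 \left(2 + T\right) = 21 + \left(14 + 7 T\right) = 35 + 7 T$)
$y{\left(X \right)} = \sqrt{2} \sqrt{X}$ ($y{\left(X \right)} = \sqrt{2 X} = \sqrt{2} \sqrt{X}$)
$- \frac{301468}{y{\left(n{\left(L \right)} \right)}} = - \frac{301468}{\sqrt{2} \sqrt{35 + 7 \left(-7\right)}} = - \frac{301468}{\sqrt{2} \sqrt{35 - 49}} = - \frac{301468}{\sqrt{2} \sqrt{-14}} = - \frac{301468}{\sqrt{2} i \sqrt{14}} = - \frac{301468}{2 i \sqrt{7}} = - 301468 \left(- \frac{i \sqrt{7}}{14}\right) = \frac{150734 i \sqrt{7}}{7}$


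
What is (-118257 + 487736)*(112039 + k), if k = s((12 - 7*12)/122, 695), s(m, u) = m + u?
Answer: 2540810279502/61 ≈ 4.1653e+10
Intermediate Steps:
k = 42359/61 (k = (12 - 7*12)/122 + 695 = (12 - 84)*(1/122) + 695 = -72*1/122 + 695 = -36/61 + 695 = 42359/61 ≈ 694.41)
(-118257 + 487736)*(112039 + k) = (-118257 + 487736)*(112039 + 42359/61) = 369479*(6876738/61) = 2540810279502/61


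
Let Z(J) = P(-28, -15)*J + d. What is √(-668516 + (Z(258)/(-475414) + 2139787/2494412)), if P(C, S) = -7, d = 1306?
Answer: I*√58758618045169544034057668335/296469596642 ≈ 817.63*I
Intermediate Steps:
Z(J) = 1306 - 7*J (Z(J) = -7*J + 1306 = 1306 - 7*J)
√(-668516 + (Z(258)/(-475414) + 2139787/2494412)) = √(-668516 + ((1306 - 7*258)/(-475414) + 2139787/2494412)) = √(-668516 + ((1306 - 1806)*(-1/475414) + 2139787*(1/2494412))) = √(-668516 + (-500*(-1/475414) + 2139787/2494412)) = √(-668516 + (250/237707 + 2139787/2494412)) = √(-668516 + 509265951409/592939193284) = √(-396388828471495135/592939193284) = I*√58758618045169544034057668335/296469596642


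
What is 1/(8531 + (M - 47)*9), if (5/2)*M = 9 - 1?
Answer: 5/40684 ≈ 0.00012290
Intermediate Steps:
M = 16/5 (M = 2*(9 - 1)/5 = (⅖)*8 = 16/5 ≈ 3.2000)
1/(8531 + (M - 47)*9) = 1/(8531 + (16/5 - 47)*9) = 1/(8531 - 219/5*9) = 1/(8531 - 1971/5) = 1/(40684/5) = 5/40684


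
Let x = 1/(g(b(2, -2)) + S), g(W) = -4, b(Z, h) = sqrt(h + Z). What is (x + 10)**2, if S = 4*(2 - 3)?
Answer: 6241/64 ≈ 97.516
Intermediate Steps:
b(Z, h) = sqrt(Z + h)
S = -4 (S = 4*(-1) = -4)
x = -1/8 (x = 1/(-4 - 4) = 1/(-8) = -1/8 ≈ -0.12500)
(x + 10)**2 = (-1/8 + 10)**2 = (79/8)**2 = 6241/64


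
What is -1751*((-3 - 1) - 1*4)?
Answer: 14008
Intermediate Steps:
-1751*((-3 - 1) - 1*4) = -1751*(-4 - 4) = -1751*(-8) = 14008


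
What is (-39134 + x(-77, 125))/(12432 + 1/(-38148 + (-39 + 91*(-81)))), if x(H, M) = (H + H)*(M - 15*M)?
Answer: 10495014228/566377055 ≈ 18.530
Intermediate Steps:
x(H, M) = -28*H*M (x(H, M) = (2*H)*(-14*M) = -28*H*M)
(-39134 + x(-77, 125))/(12432 + 1/(-38148 + (-39 + 91*(-81)))) = (-39134 - 28*(-77)*125)/(12432 + 1/(-38148 + (-39 + 91*(-81)))) = (-39134 + 269500)/(12432 + 1/(-38148 + (-39 - 7371))) = 230366/(12432 + 1/(-38148 - 7410)) = 230366/(12432 + 1/(-45558)) = 230366/(12432 - 1/45558) = 230366/(566377055/45558) = 230366*(45558/566377055) = 10495014228/566377055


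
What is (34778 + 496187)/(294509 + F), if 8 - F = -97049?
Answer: 530965/391566 ≈ 1.3560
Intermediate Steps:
F = 97057 (F = 8 - 1*(-97049) = 8 + 97049 = 97057)
(34778 + 496187)/(294509 + F) = (34778 + 496187)/(294509 + 97057) = 530965/391566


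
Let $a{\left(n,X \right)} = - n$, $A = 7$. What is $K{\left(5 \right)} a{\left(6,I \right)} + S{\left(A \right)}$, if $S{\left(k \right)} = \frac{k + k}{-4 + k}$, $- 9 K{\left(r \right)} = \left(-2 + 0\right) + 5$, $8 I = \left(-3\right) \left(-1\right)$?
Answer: $\frac{20}{3} \approx 6.6667$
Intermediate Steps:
$I = \frac{3}{8}$ ($I = \frac{\left(-3\right) \left(-1\right)}{8} = \frac{1}{8} \cdot 3 = \frac{3}{8} \approx 0.375$)
$K{\left(r \right)} = - \frac{1}{3}$ ($K{\left(r \right)} = - \frac{\left(-2 + 0\right) + 5}{9} = - \frac{-2 + 5}{9} = \left(- \frac{1}{9}\right) 3 = - \frac{1}{3}$)
$S{\left(k \right)} = \frac{2 k}{-4 + k}$
$K{\left(5 \right)} a{\left(6,I \right)} + S{\left(A \right)} = - \frac{\left(-1\right) 6}{3} + 2 \cdot 7 \frac{1}{-4 + 7} = \left(- \frac{1}{3}\right) \left(-6\right) + 2 \cdot 7 \cdot \frac{1}{3} = 2 + 2 \cdot 7 \cdot \frac{1}{3} = 2 + \frac{14}{3} = \frac{20}{3}$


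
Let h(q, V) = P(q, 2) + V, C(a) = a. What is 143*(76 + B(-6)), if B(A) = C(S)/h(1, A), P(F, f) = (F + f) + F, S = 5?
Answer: 21021/2 ≈ 10511.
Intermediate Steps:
P(F, f) = f + 2*F
h(q, V) = 2 + V + 2*q (h(q, V) = (2 + 2*q) + V = 2 + V + 2*q)
B(A) = 5/(4 + A) (B(A) = 5/(2 + A + 2*1) = 5/(2 + A + 2) = 5/(4 + A))
143*(76 + B(-6)) = 143*(76 + 5/(4 - 6)) = 143*(76 + 5/(-2)) = 143*(76 + 5*(-1/2)) = 143*(76 - 5/2) = 143*(147/2) = 21021/2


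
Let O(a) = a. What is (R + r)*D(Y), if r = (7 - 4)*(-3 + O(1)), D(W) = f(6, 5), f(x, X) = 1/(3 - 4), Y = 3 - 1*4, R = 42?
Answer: -36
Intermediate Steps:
Y = -1 (Y = 3 - 4 = -1)
f(x, X) = -1 (f(x, X) = 1/(-1) = -1)
D(W) = -1
r = -6 (r = (7 - 4)*(-3 + 1) = 3*(-2) = -6)
(R + r)*D(Y) = (42 - 6)*(-1) = 36*(-1) = -36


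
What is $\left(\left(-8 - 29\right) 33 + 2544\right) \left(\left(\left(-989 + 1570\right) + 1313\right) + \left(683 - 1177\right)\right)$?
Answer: $1852200$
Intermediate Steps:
$\left(\left(-8 - 29\right) 33 + 2544\right) \left(\left(\left(-989 + 1570\right) + 1313\right) + \left(683 - 1177\right)\right) = \left(\left(-37\right) 33 + 2544\right) \left(\left(581 + 1313\right) - 494\right) = \left(-1221 + 2544\right) \left(1894 - 494\right) = 1323 \cdot 1400 = 1852200$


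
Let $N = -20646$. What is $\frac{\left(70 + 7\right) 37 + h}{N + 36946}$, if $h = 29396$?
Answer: $\frac{6449}{3260} \approx 1.9782$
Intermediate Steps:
$\frac{\left(70 + 7\right) 37 + h}{N + 36946} = \frac{\left(70 + 7\right) 37 + 29396}{-20646 + 36946} = \frac{77 \cdot 37 + 29396}{16300} = \left(2849 + 29396\right) \frac{1}{16300} = 32245 \cdot \frac{1}{16300} = \frac{6449}{3260}$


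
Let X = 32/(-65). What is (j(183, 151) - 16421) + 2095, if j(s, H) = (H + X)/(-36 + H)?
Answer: -107077067/7475 ≈ -14325.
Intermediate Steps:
X = -32/65 (X = 32*(-1/65) = -32/65 ≈ -0.49231)
j(s, H) = (-32/65 + H)/(-36 + H) (j(s, H) = (H - 32/65)/(-36 + H) = (-32/65 + H)/(-36 + H))
(j(183, 151) - 16421) + 2095 = ((-32/65 + 151)/(-36 + 151) - 16421) + 2095 = ((9783/65)/115 - 16421) + 2095 = ((1/115)*(9783/65) - 16421) + 2095 = (9783/7475 - 16421) + 2095 = -122737192/7475 + 2095 = -107077067/7475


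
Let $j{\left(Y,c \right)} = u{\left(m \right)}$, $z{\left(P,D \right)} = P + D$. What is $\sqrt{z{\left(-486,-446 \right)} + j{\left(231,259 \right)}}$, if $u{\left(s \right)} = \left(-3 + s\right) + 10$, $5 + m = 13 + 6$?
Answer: $i \sqrt{911} \approx 30.183 i$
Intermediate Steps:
$m = 14$ ($m = -5 + \left(13 + 6\right) = -5 + 19 = 14$)
$z{\left(P,D \right)} = D + P$
$u{\left(s \right)} = 7 + s$
$j{\left(Y,c \right)} = 21$ ($j{\left(Y,c \right)} = 7 + 14 = 21$)
$\sqrt{z{\left(-486,-446 \right)} + j{\left(231,259 \right)}} = \sqrt{\left(-446 - 486\right) + 21} = \sqrt{-932 + 21} = \sqrt{-911} = i \sqrt{911}$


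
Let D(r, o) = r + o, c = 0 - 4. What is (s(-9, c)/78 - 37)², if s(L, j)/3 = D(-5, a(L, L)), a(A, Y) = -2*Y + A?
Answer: 229441/169 ≈ 1357.6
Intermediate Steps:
c = -4
a(A, Y) = A - 2*Y
D(r, o) = o + r
s(L, j) = -15 - 3*L (s(L, j) = 3*((L - 2*L) - 5) = 3*(-L - 5) = 3*(-5 - L) = -15 - 3*L)
(s(-9, c)/78 - 37)² = ((-15 - 3*(-9))/78 - 37)² = ((-15 + 27)*(1/78) - 37)² = (12*(1/78) - 37)² = (2/13 - 37)² = (-479/13)² = 229441/169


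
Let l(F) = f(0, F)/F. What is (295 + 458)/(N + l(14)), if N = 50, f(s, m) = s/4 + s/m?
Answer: 753/50 ≈ 15.060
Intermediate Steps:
f(s, m) = s/4 + s/m (f(s, m) = s*(¼) + s/m = s/4 + s/m)
l(F) = 0 (l(F) = ((¼)*0 + 0/F)/F = (0 + 0)/F = 0/F = 0)
(295 + 458)/(N + l(14)) = (295 + 458)/(50 + 0) = 753/50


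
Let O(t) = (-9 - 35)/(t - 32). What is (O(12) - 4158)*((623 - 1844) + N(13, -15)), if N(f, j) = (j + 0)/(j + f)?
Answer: 50430633/10 ≈ 5.0431e+6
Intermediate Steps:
O(t) = -44/(-32 + t)
N(f, j) = j/(f + j)
(O(12) - 4158)*((623 - 1844) + N(13, -15)) = (-44/(-32 + 12) - 4158)*((623 - 1844) - 15/(13 - 15)) = (-44/(-20) - 4158)*(-1221 - 15/(-2)) = (-44*(-1/20) - 4158)*(-1221 - 15*(-½)) = (11/5 - 4158)*(-1221 + 15/2) = -20779/5*(-2427/2) = 50430633/10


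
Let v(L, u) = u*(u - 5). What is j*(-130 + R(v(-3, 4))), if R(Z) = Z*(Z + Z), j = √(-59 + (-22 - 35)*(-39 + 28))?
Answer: -196*√142 ≈ -2335.6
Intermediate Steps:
v(L, u) = u*(-5 + u)
j = 2*√142 (j = √(-59 - 57*(-11)) = √(-59 + 627) = √568 = 2*√142 ≈ 23.833)
R(Z) = 2*Z² (R(Z) = Z*(2*Z) = 2*Z²)
j*(-130 + R(v(-3, 4))) = (2*√142)*(-130 + 2*(4*(-5 + 4))²) = (2*√142)*(-130 + 2*(4*(-1))²) = (2*√142)*(-130 + 2*(-4)²) = (2*√142)*(-130 + 2*16) = (2*√142)*(-130 + 32) = (2*√142)*(-98) = -196*√142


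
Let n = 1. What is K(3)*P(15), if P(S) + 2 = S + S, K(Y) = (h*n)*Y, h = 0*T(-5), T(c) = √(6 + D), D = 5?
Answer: 0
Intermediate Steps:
T(c) = √11 (T(c) = √(6 + 5) = √11)
h = 0 (h = 0*√11 = 0)
K(Y) = 0 (K(Y) = (0*1)*Y = 0*Y = 0)
P(S) = -2 + 2*S (P(S) = -2 + (S + S) = -2 + 2*S)
K(3)*P(15) = 0*(-2 + 2*15) = 0*(-2 + 30) = 0*28 = 0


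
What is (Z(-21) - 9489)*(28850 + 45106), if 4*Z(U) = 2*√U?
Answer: -701768484 + 36978*I*√21 ≈ -7.0177e+8 + 1.6945e+5*I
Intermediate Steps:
Z(U) = √U/2 (Z(U) = (2*√U)/4 = √U/2)
(Z(-21) - 9489)*(28850 + 45106) = (√(-21)/2 - 9489)*(28850 + 45106) = ((I*√21)/2 - 9489)*73956 = (I*√21/2 - 9489)*73956 = (-9489 + I*√21/2)*73956 = -701768484 + 36978*I*√21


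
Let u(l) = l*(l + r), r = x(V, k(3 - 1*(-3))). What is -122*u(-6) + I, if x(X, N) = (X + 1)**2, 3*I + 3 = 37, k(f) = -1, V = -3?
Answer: -4358/3 ≈ -1452.7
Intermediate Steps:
I = 34/3 (I = -1 + (1/3)*37 = -1 + 37/3 = 34/3 ≈ 11.333)
x(X, N) = (1 + X)**2
r = 4 (r = (1 - 3)**2 = (-2)**2 = 4)
u(l) = l*(4 + l) (u(l) = l*(l + 4) = l*(4 + l))
-122*u(-6) + I = -(-732)*(4 - 6) + 34/3 = -(-732)*(-2) + 34/3 = -122*12 + 34/3 = -1464 + 34/3 = -4358/3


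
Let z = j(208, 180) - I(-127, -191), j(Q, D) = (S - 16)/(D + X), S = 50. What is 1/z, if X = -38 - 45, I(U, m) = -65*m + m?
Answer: -97/1185694 ≈ -8.1809e-5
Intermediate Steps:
I(U, m) = -64*m
X = -83
j(Q, D) = 34/(-83 + D) (j(Q, D) = (50 - 16)/(D - 83) = 34/(-83 + D))
z = -1185694/97 (z = 34/(-83 + 180) - (-64)*(-191) = 34/97 - 1*12224 = 34*(1/97) - 12224 = 34/97 - 12224 = -1185694/97 ≈ -12224.)
1/z = 1/(-1185694/97) = -97/1185694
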